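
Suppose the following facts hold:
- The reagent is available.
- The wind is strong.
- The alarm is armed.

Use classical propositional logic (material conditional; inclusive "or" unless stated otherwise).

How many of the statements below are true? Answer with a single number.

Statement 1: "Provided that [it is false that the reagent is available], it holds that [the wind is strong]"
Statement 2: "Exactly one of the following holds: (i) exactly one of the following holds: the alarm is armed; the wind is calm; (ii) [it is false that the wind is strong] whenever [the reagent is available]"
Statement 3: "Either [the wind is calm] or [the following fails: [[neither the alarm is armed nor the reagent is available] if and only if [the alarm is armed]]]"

Let P = "the reagent is available" (T), Q = "the wind is strong" (T), R = "the alarm is armed" (T).

Statement 1: Formalization: ~P -> Q

~P = ~T = F
~P -> Q = F -> T = T
Hence Statement 1 is true.

Statement 2: This is (R xor ~Q) xor (P -> ~Q).

~Q = ~T = F
R xor ~Q = T xor F = T
~Q = ~T = F
P -> ~Q = T -> F = F
(R xor ~Q) xor (P -> ~Q) = T xor F = T
Thus Statement 2 is true.

Statement 3: Formalization: ~Q | ~((R nor P) <-> R)

~Q = ~T = F
R nor P = T nor T = F
(R nor P) <-> R = F <-> T = F
~((R nor P) <-> R) = ~F = T
~Q | ~((R nor P) <-> R) = F | T = T
Thus Statement 3 is true.

True statements: 3 (Statement 1, Statement 2, Statement 3).

3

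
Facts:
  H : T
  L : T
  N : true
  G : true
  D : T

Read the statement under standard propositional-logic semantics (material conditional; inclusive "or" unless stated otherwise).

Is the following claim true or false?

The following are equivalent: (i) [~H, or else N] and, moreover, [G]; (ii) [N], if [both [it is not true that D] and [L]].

True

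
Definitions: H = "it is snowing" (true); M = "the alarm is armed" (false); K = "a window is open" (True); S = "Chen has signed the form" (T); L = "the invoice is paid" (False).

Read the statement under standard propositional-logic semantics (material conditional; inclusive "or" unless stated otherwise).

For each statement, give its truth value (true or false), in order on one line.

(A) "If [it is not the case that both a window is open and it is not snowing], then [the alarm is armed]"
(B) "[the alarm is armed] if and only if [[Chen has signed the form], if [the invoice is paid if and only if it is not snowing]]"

(A) F, (B) F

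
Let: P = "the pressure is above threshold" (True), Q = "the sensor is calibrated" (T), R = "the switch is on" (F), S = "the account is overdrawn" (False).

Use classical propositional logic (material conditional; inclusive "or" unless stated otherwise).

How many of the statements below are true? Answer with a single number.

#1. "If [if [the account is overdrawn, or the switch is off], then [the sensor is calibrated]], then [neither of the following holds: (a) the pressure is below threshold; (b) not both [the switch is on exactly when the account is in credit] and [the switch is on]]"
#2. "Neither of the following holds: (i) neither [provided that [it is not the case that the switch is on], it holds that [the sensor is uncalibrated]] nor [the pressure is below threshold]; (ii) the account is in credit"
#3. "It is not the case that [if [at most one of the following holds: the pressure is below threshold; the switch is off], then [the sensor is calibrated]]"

0

#1: This is ((S ∨ ¬R) → Q) → (¬P ↓ ((R ↔ ¬S) ↑ R)).

¬R = ¬F = T
S ∨ ¬R = F ∨ T = T
(S ∨ ¬R) → Q = T → T = T
¬P = ¬T = F
¬S = ¬F = T
R ↔ ¬S = F ↔ T = F
(R ↔ ¬S) ↑ R = F ↑ F = T
¬P ↓ ((R ↔ ¬S) ↑ R) = F ↓ T = F
((S ∨ ¬R) → Q) → (¬P ↓ ((R ↔ ¬S) ↑ R)) = T → F = F
Hence #1 is false.

#2: This is ((¬R → ¬Q) ↓ ¬P) ↓ ¬S.

¬R = ¬F = T
¬Q = ¬T = F
¬R → ¬Q = T → F = F
¬P = ¬T = F
(¬R → ¬Q) ↓ ¬P = F ↓ F = T
¬S = ¬F = T
((¬R → ¬Q) ↓ ¬P) ↓ ¬S = T ↓ T = F
Hence #2 is false.

#3: Formalization: ¬((¬P ↑ ¬R) → Q)

¬P = ¬T = F
¬R = ¬F = T
¬P ↑ ¬R = F ↑ T = T
(¬P ↑ ¬R) → Q = T → T = T
¬((¬P ↑ ¬R) → Q) = ¬T = F
Thus #3 is false.

True statements: 0 (none).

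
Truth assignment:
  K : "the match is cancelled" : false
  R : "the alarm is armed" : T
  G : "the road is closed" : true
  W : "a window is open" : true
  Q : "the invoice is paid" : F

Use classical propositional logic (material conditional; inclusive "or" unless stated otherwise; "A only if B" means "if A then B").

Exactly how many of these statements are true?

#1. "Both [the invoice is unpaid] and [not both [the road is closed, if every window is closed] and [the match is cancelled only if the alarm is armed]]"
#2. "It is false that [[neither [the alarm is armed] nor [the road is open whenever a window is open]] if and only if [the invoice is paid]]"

#1: Formalization: not Q and ((not W -> G) nand (K -> R))

not Q = not False = True
not W = not True = False
not W -> G = False -> True = True
K -> R = False -> True = True
(not W -> G) nand (K -> R) = True nand True = False
not Q and ((not W -> G) nand (K -> R)) = True and False = False
Hence #1 is false.

#2: Formalization: not ((R nor (W -> not G)) iff Q)

not G = not True = False
W -> not G = True -> False = False
R nor (W -> not G) = True nor False = False
(R nor (W -> not G)) iff Q = False iff False = True
not ((R nor (W -> not G)) iff Q) = not True = False
So #2 is false.

0 of the 2 statements are true (none).

0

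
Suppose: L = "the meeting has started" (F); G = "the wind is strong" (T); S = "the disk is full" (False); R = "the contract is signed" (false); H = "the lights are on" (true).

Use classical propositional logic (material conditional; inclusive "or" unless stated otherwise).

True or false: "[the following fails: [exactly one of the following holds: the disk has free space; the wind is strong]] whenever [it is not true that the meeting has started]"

The statement is true.

Values: L=F, S=F, G=T.
Parsed as ~L -> ~(~S xor G)

~L = ~F = T
~S = ~F = T
~S xor G = T xor T = F
~(~S xor G) = ~F = T
~L -> ~(~S xor G) = T -> T = T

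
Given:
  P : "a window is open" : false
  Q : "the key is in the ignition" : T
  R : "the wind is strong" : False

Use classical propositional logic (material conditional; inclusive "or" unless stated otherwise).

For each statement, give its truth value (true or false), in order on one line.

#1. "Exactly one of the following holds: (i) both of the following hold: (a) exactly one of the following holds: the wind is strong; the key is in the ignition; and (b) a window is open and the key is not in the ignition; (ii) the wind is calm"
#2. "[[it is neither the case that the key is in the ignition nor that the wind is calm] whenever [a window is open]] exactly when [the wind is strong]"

#1 T / #2 F

#1: Parsed as ((R xor Q) and (P and not Q)) xor not R

R xor Q = False xor True = True
not Q = not True = False
P and not Q = False and False = False
(R xor Q) and (P and not Q) = True and False = False
not R = not False = True
((R xor Q) and (P and not Q)) xor not R = False xor True = True
So #1 is true.

#2: Formalization: (P -> (Q nor not R)) iff R

not R = not False = True
Q nor not R = True nor True = False
P -> (Q nor not R) = False -> False = True
(P -> (Q nor not R)) iff R = True iff False = False
Thus #2 is false.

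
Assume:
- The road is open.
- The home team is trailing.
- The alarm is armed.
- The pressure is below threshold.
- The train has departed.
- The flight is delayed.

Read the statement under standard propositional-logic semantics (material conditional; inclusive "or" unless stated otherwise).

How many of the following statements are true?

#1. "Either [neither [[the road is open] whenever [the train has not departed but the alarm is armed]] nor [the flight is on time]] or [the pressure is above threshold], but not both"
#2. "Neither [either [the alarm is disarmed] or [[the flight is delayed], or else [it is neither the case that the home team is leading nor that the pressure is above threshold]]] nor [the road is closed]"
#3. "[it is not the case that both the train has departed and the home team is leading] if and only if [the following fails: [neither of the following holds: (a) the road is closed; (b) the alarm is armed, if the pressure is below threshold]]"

1

Let U = "the train has departed" (True), R = "the alarm is armed" (True), P = "the road is closed" (False), V = "the flight is delayed" (True), S = "the pressure is above threshold" (False), Q = "the home team is leading" (False).

#1: This is (((not U and R) -> not P) nor not V) xor S.

not U = not True = False
not U and R = False and True = False
not P = not False = True
(not U and R) -> not P = False -> True = True
not V = not True = False
((not U and R) -> not P) nor not V = True nor False = False
(((not U and R) -> not P) nor not V) xor S = False xor False = False
Hence #1 is false.

#2: This is (not R or (V or (Q nor S))) nor P.

not R = not True = False
Q nor S = False nor False = True
V or (Q nor S) = True or True = True
not R or (V or (Q nor S)) = False or True = True
(not R or (V or (Q nor S))) nor P = True nor False = False
Thus #2 is false.

#3: Parsed as (U nand Q) iff not (P nor (not S -> R))

U nand Q = True nand False = True
not S = not False = True
not S -> R = True -> True = True
P nor (not S -> R) = False nor True = False
not (P nor (not S -> R)) = not False = True
(U nand Q) iff not (P nor (not S -> R)) = True iff True = True
Hence #3 is true.

Count: 1.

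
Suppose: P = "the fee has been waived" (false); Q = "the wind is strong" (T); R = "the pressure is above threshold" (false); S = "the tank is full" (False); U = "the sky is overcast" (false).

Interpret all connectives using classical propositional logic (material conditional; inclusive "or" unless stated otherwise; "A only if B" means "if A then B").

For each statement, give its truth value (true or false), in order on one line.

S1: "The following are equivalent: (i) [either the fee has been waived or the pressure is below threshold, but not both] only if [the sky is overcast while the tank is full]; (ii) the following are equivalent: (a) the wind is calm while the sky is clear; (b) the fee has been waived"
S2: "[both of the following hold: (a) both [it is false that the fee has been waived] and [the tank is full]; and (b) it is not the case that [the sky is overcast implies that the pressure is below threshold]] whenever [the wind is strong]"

S1 False, S2 False

S1: Formalization: ((P ⊕ ¬R) → (U ∧ S)) ↔ ((¬Q ∧ ¬U) ↔ P)

¬R = ¬F = T
P ⊕ ¬R = F ⊕ T = T
U ∧ S = F ∧ F = F
(P ⊕ ¬R) → (U ∧ S) = T → F = F
¬Q = ¬T = F
¬U = ¬F = T
¬Q ∧ ¬U = F ∧ T = F
(¬Q ∧ ¬U) ↔ P = F ↔ F = T
((P ⊕ ¬R) → (U ∧ S)) ↔ ((¬Q ∧ ¬U) ↔ P) = F ↔ T = F
Thus S1 is false.

S2: This is Q → ((¬P ∧ S) ∧ ¬(U → ¬R)).

¬P = ¬F = T
¬P ∧ S = T ∧ F = F
¬R = ¬F = T
U → ¬R = F → T = T
¬(U → ¬R) = ¬T = F
(¬P ∧ S) ∧ ¬(U → ¬R) = F ∧ F = F
Q → ((¬P ∧ S) ∧ ¬(U → ¬R)) = T → F = F
Hence S2 is false.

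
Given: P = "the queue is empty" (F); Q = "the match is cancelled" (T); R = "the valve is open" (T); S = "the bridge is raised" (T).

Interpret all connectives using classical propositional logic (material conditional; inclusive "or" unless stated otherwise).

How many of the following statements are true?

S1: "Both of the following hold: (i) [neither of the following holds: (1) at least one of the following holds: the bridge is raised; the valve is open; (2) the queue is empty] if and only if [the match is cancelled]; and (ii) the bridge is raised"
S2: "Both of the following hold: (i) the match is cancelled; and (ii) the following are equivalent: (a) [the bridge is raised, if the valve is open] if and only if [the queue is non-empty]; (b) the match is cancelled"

1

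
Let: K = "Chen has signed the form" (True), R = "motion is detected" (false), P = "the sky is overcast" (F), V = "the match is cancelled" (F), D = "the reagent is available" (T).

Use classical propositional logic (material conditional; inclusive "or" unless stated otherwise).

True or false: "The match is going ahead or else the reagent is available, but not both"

False.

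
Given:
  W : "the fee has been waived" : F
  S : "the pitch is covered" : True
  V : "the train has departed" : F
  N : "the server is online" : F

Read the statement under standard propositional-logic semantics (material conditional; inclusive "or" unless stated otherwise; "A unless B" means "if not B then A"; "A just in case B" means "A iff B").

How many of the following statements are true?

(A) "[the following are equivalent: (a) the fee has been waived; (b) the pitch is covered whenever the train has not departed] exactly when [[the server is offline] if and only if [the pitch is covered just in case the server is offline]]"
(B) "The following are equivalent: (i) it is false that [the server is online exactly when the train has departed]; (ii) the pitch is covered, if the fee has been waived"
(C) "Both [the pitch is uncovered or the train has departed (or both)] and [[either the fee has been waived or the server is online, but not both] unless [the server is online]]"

(A): Formalization: (W iff (not V -> S)) iff (not N iff (S iff not N))

not V = not False = True
not V -> S = True -> True = True
W iff (not V -> S) = False iff True = False
not N = not False = True
not N = not False = True
S iff not N = True iff True = True
not N iff (S iff not N) = True iff True = True
(W iff (not V -> S)) iff (not N iff (S iff not N)) = False iff True = False
Hence (A) is false.

(B): Formalization: not (N iff V) iff (W -> S)

N iff V = False iff False = True
not (N iff V) = not True = False
W -> S = False -> True = True
not (N iff V) iff (W -> S) = False iff True = False
Thus (B) is false.

(C): Formalization: (not S or V) and ((W xor N) or N)

not S = not True = False
not S or V = False or False = False
W xor N = False xor False = False
(W xor N) or N = False or False = False
(not S or V) and ((W xor N) or N) = False and False = False
Hence (C) is false.

True statements: 0 (none).

0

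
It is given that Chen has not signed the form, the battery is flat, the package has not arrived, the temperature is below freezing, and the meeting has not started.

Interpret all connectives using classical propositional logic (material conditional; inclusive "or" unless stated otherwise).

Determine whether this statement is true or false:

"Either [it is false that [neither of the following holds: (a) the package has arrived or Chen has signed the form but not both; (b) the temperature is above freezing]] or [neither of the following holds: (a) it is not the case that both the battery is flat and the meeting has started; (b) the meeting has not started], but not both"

False.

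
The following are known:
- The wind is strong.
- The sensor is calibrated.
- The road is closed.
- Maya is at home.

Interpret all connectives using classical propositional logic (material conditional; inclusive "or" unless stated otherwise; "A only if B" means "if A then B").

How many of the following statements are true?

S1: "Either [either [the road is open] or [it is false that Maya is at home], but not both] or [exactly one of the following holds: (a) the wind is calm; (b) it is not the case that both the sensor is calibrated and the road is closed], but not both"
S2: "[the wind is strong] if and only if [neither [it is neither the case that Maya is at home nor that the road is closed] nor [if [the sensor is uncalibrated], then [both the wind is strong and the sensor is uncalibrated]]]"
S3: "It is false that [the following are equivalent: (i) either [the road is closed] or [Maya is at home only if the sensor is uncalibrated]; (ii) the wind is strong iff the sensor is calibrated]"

0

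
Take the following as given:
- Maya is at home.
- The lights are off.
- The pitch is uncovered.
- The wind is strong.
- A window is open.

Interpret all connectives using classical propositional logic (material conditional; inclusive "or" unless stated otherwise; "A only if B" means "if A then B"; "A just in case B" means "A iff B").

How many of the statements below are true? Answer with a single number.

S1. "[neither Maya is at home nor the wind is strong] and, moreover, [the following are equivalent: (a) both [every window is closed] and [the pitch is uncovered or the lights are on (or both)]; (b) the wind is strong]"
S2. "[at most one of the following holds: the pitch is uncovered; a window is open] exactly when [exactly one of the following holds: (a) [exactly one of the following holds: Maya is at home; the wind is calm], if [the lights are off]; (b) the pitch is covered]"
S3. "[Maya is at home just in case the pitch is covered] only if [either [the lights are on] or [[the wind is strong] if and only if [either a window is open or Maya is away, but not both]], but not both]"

1

Let M = "Maya is at home" (T), U = "the wind is strong" (T), S = "a window is open" (T), Q = "the pitch is covered" (F), D = "the lights are on" (F).

S1: In symbols: (M ↓ U) ∧ ((¬S ∧ (¬Q ∨ D)) ↔ U)

M ↓ U = T ↓ T = F
¬S = ¬T = F
¬Q = ¬F = T
¬Q ∨ D = T ∨ F = T
¬S ∧ (¬Q ∨ D) = F ∧ T = F
(¬S ∧ (¬Q ∨ D)) ↔ U = F ↔ T = F
(M ↓ U) ∧ ((¬S ∧ (¬Q ∨ D)) ↔ U) = F ∧ F = F
Hence S1 is false.

S2: In symbols: (¬Q ↑ S) ↔ ((¬D → (M ⊕ ¬U)) ⊕ Q)

¬Q = ¬F = T
¬Q ↑ S = T ↑ T = F
¬D = ¬F = T
¬U = ¬T = F
M ⊕ ¬U = T ⊕ F = T
¬D → (M ⊕ ¬U) = T → T = T
(¬D → (M ⊕ ¬U)) ⊕ Q = T ⊕ F = T
(¬Q ↑ S) ↔ ((¬D → (M ⊕ ¬U)) ⊕ Q) = F ↔ T = F
Hence S2 is false.

S3: This is (M ↔ Q) → (D ⊕ (U ↔ (S ⊕ ¬M))).

M ↔ Q = T ↔ F = F
¬M = ¬T = F
S ⊕ ¬M = T ⊕ F = T
U ↔ (S ⊕ ¬M) = T ↔ T = T
D ⊕ (U ↔ (S ⊕ ¬M)) = F ⊕ T = T
(M ↔ Q) → (D ⊕ (U ↔ (S ⊕ ¬M))) = F → T = T
Thus S3 is true.

True statements: 1 (S3).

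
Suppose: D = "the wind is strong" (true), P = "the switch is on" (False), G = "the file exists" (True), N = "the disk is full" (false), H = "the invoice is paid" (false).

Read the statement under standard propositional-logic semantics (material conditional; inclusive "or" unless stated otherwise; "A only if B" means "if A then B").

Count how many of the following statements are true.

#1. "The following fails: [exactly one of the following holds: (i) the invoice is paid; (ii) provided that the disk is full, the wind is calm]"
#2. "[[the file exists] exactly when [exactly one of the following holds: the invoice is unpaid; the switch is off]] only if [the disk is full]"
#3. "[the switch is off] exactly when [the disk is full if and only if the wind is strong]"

#1: Formalization: not (H xor (N -> not D))

not D = not True = False
N -> not D = False -> False = True
H xor (N -> not D) = False xor True = True
not (H xor (N -> not D)) = not True = False
Hence #1 is false.

#2: This is (G iff (not H xor not P)) -> N.

not H = not False = True
not P = not False = True
not H xor not P = True xor True = False
G iff (not H xor not P) = True iff False = False
(G iff (not H xor not P)) -> N = False -> False = True
Thus #2 is true.

#3: This is not P iff (N iff D).

not P = not False = True
N iff D = False iff True = False
not P iff (N iff D) = True iff False = False
Thus #3 is false.

True statements: 1.

1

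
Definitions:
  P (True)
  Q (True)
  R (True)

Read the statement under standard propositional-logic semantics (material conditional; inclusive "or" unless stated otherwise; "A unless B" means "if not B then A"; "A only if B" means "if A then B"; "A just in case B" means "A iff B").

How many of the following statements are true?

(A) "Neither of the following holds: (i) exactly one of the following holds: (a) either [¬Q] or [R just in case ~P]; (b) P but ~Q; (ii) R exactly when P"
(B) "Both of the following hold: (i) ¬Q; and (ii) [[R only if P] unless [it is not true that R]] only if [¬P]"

0

(A): In symbols: ((~Q | (R <-> ~P)) xor (P & ~Q)) nor (R <-> P)

~Q = ~T = F
~P = ~T = F
R <-> ~P = T <-> F = F
~Q | (R <-> ~P) = F | F = F
~Q = ~T = F
P & ~Q = T & F = F
(~Q | (R <-> ~P)) xor (P & ~Q) = F xor F = F
R <-> P = T <-> T = T
((~Q | (R <-> ~P)) xor (P & ~Q)) nor (R <-> P) = F nor T = F
So (A) is false.

(B): This is ~Q & (((R -> P) | ~R) -> ~P).

~Q = ~T = F
R -> P = T -> T = T
~R = ~T = F
(R -> P) | ~R = T | F = T
~P = ~T = F
((R -> P) | ~R) -> ~P = T -> F = F
~Q & (((R -> P) | ~R) -> ~P) = F & F = F
Hence (B) is false.

True statements: 0 (none).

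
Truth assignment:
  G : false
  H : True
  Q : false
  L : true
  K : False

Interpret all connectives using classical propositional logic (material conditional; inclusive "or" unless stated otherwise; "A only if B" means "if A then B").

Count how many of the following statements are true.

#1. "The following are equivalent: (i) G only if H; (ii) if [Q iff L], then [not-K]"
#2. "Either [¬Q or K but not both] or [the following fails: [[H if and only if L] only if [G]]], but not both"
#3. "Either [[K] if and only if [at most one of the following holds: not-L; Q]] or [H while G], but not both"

1

#1: In symbols: (G → H) ↔ ((Q ↔ L) → ¬K)

G → H = F → T = T
Q ↔ L = F ↔ T = F
¬K = ¬F = T
(Q ↔ L) → ¬K = F → T = T
(G → H) ↔ ((Q ↔ L) → ¬K) = T ↔ T = T
So #1 is true.

#2: In symbols: (¬Q ⊕ K) ⊕ ¬((H ↔ L) → G)

¬Q = ¬F = T
¬Q ⊕ K = T ⊕ F = T
H ↔ L = T ↔ T = T
(H ↔ L) → G = T → F = F
¬((H ↔ L) → G) = ¬F = T
(¬Q ⊕ K) ⊕ ¬((H ↔ L) → G) = T ⊕ T = F
Hence #2 is false.

#3: This is (K ↔ (¬L ↑ Q)) ⊕ (H ∧ G).

¬L = ¬T = F
¬L ↑ Q = F ↑ F = T
K ↔ (¬L ↑ Q) = F ↔ T = F
H ∧ G = T ∧ F = F
(K ↔ (¬L ↑ Q)) ⊕ (H ∧ G) = F ⊕ F = F
Thus #3 is false.

True statements: 1 (#1).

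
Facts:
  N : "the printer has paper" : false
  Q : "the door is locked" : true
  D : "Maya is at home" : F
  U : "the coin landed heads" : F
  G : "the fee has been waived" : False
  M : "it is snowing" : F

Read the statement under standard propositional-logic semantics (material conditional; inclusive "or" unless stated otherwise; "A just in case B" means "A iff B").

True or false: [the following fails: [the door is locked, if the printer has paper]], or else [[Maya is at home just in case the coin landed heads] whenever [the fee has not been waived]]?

Values: N=F, Q=T, G=F, D=F, U=F.
Formalization: ~(N -> Q) | (~G -> (D <-> U))

N -> Q = F -> T = T
~(N -> Q) = ~T = F
~G = ~F = T
D <-> U = F <-> F = T
~G -> (D <-> U) = T -> T = T
~(N -> Q) | (~G -> (D <-> U)) = F | T = T

The statement is true.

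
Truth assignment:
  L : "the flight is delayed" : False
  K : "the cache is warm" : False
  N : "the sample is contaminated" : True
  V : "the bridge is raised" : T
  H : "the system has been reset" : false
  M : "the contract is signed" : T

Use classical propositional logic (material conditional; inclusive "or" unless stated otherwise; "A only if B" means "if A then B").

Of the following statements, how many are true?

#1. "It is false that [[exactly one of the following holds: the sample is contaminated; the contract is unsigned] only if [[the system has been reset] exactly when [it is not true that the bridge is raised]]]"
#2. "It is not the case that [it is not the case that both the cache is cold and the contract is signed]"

1

#1: Formalization: not ((N xor not M) -> (H iff not V))

not M = not True = False
N xor not M = True xor False = True
not V = not True = False
H iff not V = False iff False = True
(N xor not M) -> (H iff not V) = True -> True = True
not ((N xor not M) -> (H iff not V)) = not True = False
Thus #1 is false.

#2: This is not (not K nand M).

not K = not False = True
not K nand M = True nand True = False
not (not K nand M) = not False = True
Hence #2 is true.

Count: 1.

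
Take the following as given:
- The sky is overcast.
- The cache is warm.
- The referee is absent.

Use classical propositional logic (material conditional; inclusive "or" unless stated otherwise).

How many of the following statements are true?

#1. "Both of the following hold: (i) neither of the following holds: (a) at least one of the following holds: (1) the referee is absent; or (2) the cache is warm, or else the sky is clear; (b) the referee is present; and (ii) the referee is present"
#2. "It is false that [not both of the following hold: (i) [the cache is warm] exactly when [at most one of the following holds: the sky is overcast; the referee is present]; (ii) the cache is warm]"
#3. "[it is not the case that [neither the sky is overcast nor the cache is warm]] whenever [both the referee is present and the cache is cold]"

Let R = "the referee is present" (F), Q = "the cache is warm" (T), P = "the sky is overcast" (T).

#1: Formalization: ((~R | (Q | ~P)) nor R) & R

~R = ~F = T
~P = ~T = F
Q | ~P = T | F = T
~R | (Q | ~P) = T | T = T
(~R | (Q | ~P)) nor R = T nor F = F
((~R | (Q | ~P)) nor R) & R = F & F = F
So #1 is false.

#2: In symbols: ~((Q <-> (P nand R)) nand Q)

P nand R = T nand F = T
Q <-> (P nand R) = T <-> T = T
(Q <-> (P nand R)) nand Q = T nand T = F
~((Q <-> (P nand R)) nand Q) = ~F = T
Thus #2 is true.

#3: In symbols: (R & ~Q) -> ~(P nor Q)

~Q = ~T = F
R & ~Q = F & F = F
P nor Q = T nor T = F
~(P nor Q) = ~F = T
(R & ~Q) -> ~(P nor Q) = F -> T = T
So #3 is true.

2 of the 3 statements are true.

2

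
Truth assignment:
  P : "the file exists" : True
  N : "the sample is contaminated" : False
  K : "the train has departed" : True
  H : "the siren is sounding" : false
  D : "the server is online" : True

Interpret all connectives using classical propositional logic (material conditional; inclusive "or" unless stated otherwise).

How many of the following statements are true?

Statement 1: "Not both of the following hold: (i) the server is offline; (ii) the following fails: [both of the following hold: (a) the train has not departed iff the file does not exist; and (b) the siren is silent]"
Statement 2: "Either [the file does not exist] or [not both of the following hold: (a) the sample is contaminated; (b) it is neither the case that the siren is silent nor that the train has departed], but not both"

2

Statement 1: Formalization: ~D nand ~((~K <-> ~P) & ~H)

~D = ~T = F
~K = ~T = F
~P = ~T = F
~K <-> ~P = F <-> F = T
~H = ~F = T
(~K <-> ~P) & ~H = T & T = T
~((~K <-> ~P) & ~H) = ~T = F
~D nand ~((~K <-> ~P) & ~H) = F nand F = T
Thus Statement 1 is true.

Statement 2: Formalization: ~P xor (N nand (~H nor K))

~P = ~T = F
~H = ~F = T
~H nor K = T nor T = F
N nand (~H nor K) = F nand F = T
~P xor (N nand (~H nor K)) = F xor T = T
So Statement 2 is true.

2 of the 2 statements are true.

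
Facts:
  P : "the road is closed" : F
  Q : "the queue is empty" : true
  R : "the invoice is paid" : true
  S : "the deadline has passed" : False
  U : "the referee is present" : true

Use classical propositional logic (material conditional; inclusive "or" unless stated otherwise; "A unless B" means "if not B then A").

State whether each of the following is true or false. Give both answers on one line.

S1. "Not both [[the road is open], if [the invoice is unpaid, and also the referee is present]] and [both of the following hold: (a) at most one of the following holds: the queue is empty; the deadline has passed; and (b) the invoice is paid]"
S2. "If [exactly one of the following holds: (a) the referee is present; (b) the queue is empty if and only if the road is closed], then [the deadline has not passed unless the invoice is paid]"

S1: Parsed as ((~R & U) -> ~P) nand ((Q nand S) & R)

~R = ~T = F
~R & U = F & T = F
~P = ~F = T
(~R & U) -> ~P = F -> T = T
Q nand S = T nand F = T
(Q nand S) & R = T & T = T
((~R & U) -> ~P) nand ((Q nand S) & R) = T nand T = F
Thus S1 is false.

S2: In symbols: (U xor (Q <-> P)) -> (~S | R)

Q <-> P = T <-> F = F
U xor (Q <-> P) = T xor F = T
~S = ~F = T
~S | R = T | T = T
(U xor (Q <-> P)) -> (~S | R) = T -> T = T
Thus S2 is true.

S1 false, S2 true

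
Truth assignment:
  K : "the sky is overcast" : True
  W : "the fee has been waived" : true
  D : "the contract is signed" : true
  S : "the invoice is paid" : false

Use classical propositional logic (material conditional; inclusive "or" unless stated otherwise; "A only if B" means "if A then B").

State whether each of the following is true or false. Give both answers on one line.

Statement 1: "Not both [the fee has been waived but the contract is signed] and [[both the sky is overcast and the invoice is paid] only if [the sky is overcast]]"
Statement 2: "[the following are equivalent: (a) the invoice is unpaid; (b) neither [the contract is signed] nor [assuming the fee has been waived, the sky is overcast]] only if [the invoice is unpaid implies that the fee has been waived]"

Statement 1 false, Statement 2 true

Statement 1: Parsed as (W & D) nand ((K & S) -> K)

W & D = T & T = T
K & S = T & F = F
(K & S) -> K = F -> T = T
(W & D) nand ((K & S) -> K) = T nand T = F
Hence Statement 1 is false.

Statement 2: Formalization: (~S <-> (D nor (W -> K))) -> (~S -> W)

~S = ~F = T
W -> K = T -> T = T
D nor (W -> K) = T nor T = F
~S <-> (D nor (W -> K)) = T <-> F = F
~S = ~F = T
~S -> W = T -> T = T
(~S <-> (D nor (W -> K))) -> (~S -> W) = F -> T = T
Thus Statement 2 is true.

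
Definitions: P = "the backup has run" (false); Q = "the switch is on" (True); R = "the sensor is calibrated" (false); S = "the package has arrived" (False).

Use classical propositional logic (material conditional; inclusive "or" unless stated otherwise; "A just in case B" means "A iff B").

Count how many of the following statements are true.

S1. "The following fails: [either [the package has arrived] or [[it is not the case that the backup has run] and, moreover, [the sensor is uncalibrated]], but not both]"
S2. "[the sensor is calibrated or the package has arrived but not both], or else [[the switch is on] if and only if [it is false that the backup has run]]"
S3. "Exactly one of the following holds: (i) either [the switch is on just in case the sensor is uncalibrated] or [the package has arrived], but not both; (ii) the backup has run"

S1: Formalization: not (S xor (not P and not R))

not P = not False = True
not R = not False = True
not P and not R = True and True = True
S xor (not P and not R) = False xor True = True
not (S xor (not P and not R)) = not True = False
So S1 is false.

S2: Formalization: (R xor S) or (Q iff not P)

R xor S = False xor False = False
not P = not False = True
Q iff not P = True iff True = True
(R xor S) or (Q iff not P) = False or True = True
So S2 is true.

S3: This is ((Q iff not R) xor S) xor P.

not R = not False = True
Q iff not R = True iff True = True
(Q iff not R) xor S = True xor False = True
((Q iff not R) xor S) xor P = True xor False = True
So S3 is true.

2 of the 3 statements are true.

2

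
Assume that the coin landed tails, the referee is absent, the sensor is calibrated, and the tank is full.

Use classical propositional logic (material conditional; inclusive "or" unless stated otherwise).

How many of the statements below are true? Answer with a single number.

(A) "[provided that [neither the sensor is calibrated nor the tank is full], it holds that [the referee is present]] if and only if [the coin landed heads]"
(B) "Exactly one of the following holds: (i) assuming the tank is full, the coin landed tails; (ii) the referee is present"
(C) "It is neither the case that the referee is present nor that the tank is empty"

Let L = "the sensor is calibrated" (True), D = "the tank is full" (True), M = "the referee is present" (False), H = "the coin landed heads" (False).

(A): This is ((L nor D) -> M) iff H.

L nor D = True nor True = False
(L nor D) -> M = False -> False = True
((L nor D) -> M) iff H = True iff False = False
So (A) is false.

(B): This is (D -> not H) xor M.

not H = not False = True
D -> not H = True -> True = True
(D -> not H) xor M = True xor False = True
So (B) is true.

(C): Formalization: M nor not D

not D = not True = False
M nor not D = False nor False = True
Hence (C) is true.

2 of the 3 statements are true.

2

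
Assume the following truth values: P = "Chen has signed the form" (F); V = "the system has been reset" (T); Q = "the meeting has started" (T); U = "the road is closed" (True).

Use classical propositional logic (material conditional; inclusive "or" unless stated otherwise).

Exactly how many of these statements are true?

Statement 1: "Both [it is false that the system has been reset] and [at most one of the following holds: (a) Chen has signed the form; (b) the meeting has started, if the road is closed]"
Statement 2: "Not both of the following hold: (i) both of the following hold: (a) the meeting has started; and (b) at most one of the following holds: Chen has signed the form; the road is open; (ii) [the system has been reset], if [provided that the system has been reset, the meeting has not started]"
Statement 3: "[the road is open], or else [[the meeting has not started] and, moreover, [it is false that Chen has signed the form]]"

0

Statement 1: This is not V and (P nand (U -> Q)).

not V = not True = False
U -> Q = True -> True = True
P nand (U -> Q) = False nand True = True
not V and (P nand (U -> Q)) = False and True = False
So Statement 1 is false.

Statement 2: Parsed as (Q and (P nand not U)) nand ((V -> not Q) -> V)

not U = not True = False
P nand not U = False nand False = True
Q and (P nand not U) = True and True = True
not Q = not True = False
V -> not Q = True -> False = False
(V -> not Q) -> V = False -> True = True
(Q and (P nand not U)) nand ((V -> not Q) -> V) = True nand True = False
Hence Statement 2 is false.

Statement 3: Formalization: not U or (not Q and not P)

not U = not True = False
not Q = not True = False
not P = not False = True
not Q and not P = False and True = False
not U or (not Q and not P) = False or False = False
Thus Statement 3 is false.

Count: 0.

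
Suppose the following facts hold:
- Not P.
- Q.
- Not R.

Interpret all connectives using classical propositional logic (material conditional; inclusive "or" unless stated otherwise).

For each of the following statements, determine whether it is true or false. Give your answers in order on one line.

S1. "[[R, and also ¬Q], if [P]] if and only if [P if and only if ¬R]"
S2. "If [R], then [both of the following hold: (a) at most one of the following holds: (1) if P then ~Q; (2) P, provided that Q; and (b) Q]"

S1 F, S2 T

S1: This is (P -> (R & ~Q)) <-> (P <-> ~R).

~Q = ~T = F
R & ~Q = F & F = F
P -> (R & ~Q) = F -> F = T
~R = ~F = T
P <-> ~R = F <-> T = F
(P -> (R & ~Q)) <-> (P <-> ~R) = T <-> F = F
So S1 is false.

S2: In symbols: R -> (((P -> ~Q) nand (Q -> P)) & Q)

~Q = ~T = F
P -> ~Q = F -> F = T
Q -> P = T -> F = F
(P -> ~Q) nand (Q -> P) = T nand F = T
((P -> ~Q) nand (Q -> P)) & Q = T & T = T
R -> (((P -> ~Q) nand (Q -> P)) & Q) = F -> T = T
Thus S2 is true.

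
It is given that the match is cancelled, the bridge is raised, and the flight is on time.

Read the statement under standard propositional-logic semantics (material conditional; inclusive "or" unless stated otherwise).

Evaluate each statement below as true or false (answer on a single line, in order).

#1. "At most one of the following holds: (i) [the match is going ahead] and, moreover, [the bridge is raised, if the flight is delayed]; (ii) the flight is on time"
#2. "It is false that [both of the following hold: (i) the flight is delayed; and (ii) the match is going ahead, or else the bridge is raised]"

Let P = "the match is cancelled" (True), R = "the flight is delayed" (False), Q = "the bridge is raised" (True).

#1: This is (not P and (R -> Q)) nand not R.

not P = not True = False
R -> Q = False -> True = True
not P and (R -> Q) = False and True = False
not R = not False = True
(not P and (R -> Q)) nand not R = False nand True = True
Thus #1 is true.

#2: This is not (R and (not P or Q)).

not P = not True = False
not P or Q = False or True = True
R and (not P or Q) = False and True = False
not (R and (not P or Q)) = not False = True
Thus #2 is true.

#1 T / #2 T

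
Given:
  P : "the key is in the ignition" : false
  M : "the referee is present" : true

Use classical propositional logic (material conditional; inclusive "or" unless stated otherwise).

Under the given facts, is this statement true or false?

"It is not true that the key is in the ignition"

This is ~P.

~P = ~F = T

true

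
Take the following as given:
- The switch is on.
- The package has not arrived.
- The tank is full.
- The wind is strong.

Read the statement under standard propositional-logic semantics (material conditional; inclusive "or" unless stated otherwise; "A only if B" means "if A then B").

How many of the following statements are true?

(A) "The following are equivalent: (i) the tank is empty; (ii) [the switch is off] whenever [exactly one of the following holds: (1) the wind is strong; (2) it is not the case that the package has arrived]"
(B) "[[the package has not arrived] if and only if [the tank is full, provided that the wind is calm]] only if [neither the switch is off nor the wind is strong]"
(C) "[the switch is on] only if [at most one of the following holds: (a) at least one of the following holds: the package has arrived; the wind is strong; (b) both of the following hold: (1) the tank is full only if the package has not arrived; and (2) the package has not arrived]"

Let R = "the tank is full" (True), S = "the wind is strong" (True), Q = "the package has arrived" (False), P = "the switch is on" (True).

(A): In symbols: not R iff ((S xor not Q) -> not P)

not R = not True = False
not Q = not False = True
S xor not Q = True xor True = False
not P = not True = False
(S xor not Q) -> not P = False -> False = True
not R iff ((S xor not Q) -> not P) = False iff True = False
Hence (A) is false.

(B): Formalization: (not Q iff (not S -> R)) -> (not P nor S)

not Q = not False = True
not S = not True = False
not S -> R = False -> True = True
not Q iff (not S -> R) = True iff True = True
not P = not True = False
not P nor S = False nor True = False
(not Q iff (not S -> R)) -> (not P nor S) = True -> False = False
Hence (B) is false.

(C): In symbols: P -> ((Q or S) nand ((R -> not Q) and not Q))

Q or S = False or True = True
not Q = not False = True
R -> not Q = True -> True = True
not Q = not False = True
(R -> not Q) and not Q = True and True = True
(Q or S) nand ((R -> not Q) and not Q) = True nand True = False
P -> ((Q or S) nand ((R -> not Q) and not Q)) = True -> False = False
So (C) is false.

0 of the 3 statements are true (none).

0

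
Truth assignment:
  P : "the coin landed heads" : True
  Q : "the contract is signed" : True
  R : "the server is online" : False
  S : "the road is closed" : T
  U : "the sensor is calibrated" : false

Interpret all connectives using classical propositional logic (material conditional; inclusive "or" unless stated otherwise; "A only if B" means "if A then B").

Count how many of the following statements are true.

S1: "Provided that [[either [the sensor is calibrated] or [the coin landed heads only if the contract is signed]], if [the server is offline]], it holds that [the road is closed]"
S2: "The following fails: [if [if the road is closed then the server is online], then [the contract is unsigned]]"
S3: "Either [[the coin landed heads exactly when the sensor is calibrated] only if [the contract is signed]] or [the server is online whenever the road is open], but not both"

1

S1: This is (~R -> (U | (P -> Q))) -> S.

~R = ~F = T
P -> Q = T -> T = T
U | (P -> Q) = F | T = T
~R -> (U | (P -> Q)) = T -> T = T
(~R -> (U | (P -> Q))) -> S = T -> T = T
Hence S1 is true.

S2: Parsed as ~((S -> R) -> ~Q)

S -> R = T -> F = F
~Q = ~T = F
(S -> R) -> ~Q = F -> F = T
~((S -> R) -> ~Q) = ~T = F
Thus S2 is false.

S3: In symbols: ((P <-> U) -> Q) xor (~S -> R)

P <-> U = T <-> F = F
(P <-> U) -> Q = F -> T = T
~S = ~T = F
~S -> R = F -> F = T
((P <-> U) -> Q) xor (~S -> R) = T xor T = F
Thus S3 is false.

1 of the 3 statements is true (S1).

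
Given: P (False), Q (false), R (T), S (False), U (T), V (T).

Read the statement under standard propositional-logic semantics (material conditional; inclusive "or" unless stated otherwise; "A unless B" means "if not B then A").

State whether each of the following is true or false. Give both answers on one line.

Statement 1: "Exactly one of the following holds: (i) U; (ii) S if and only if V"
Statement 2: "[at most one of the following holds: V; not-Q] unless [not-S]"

Statement 1: Formalization: U ⊕ (S ↔ V)

S ↔ V = F ↔ T = F
U ⊕ (S ↔ V) = T ⊕ F = T
So Statement 1 is true.

Statement 2: Formalization: (V ↑ ¬Q) ∨ ¬S

¬Q = ¬F = T
V ↑ ¬Q = T ↑ T = F
¬S = ¬F = T
(V ↑ ¬Q) ∨ ¬S = F ∨ T = T
Thus Statement 2 is true.

Statement 1 True / Statement 2 True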